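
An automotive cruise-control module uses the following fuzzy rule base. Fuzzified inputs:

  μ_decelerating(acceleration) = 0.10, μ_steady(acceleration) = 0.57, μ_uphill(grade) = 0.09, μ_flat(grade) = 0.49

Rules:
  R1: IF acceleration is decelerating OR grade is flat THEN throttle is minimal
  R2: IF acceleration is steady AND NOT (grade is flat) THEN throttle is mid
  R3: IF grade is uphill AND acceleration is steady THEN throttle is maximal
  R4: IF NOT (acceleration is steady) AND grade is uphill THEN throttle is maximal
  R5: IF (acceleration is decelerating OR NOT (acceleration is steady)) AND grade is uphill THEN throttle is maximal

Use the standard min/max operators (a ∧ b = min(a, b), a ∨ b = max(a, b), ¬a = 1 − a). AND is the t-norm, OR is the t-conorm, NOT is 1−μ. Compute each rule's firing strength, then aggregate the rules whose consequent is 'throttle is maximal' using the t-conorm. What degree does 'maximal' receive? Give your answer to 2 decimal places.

R1: decelerating=0.10, flat=0.49; OR[max(a, b)] → w = 0.49
R2: steady=0.57, ¬flat=1−0.49=0.51; AND[min(a, b)] → w = 0.51
R3: uphill=0.09, steady=0.57; AND[min(a, b)] → w = 0.09
R4: ¬steady=1−0.57=0.43, uphill=0.09; AND[min(a, b)] → w = 0.09
R5: (decelerating=0.10 OR ¬steady=1−0.57=0.43) = 0.43; AND[min(a, b)] with uphill=0.09 → w = 0.09
Rules with consequent 'maximal': {R3, R4, R5} → strengths 0.09, 0.09, 0.09
Aggregate via t-conorm [max(a, b)]: 0.09

0.09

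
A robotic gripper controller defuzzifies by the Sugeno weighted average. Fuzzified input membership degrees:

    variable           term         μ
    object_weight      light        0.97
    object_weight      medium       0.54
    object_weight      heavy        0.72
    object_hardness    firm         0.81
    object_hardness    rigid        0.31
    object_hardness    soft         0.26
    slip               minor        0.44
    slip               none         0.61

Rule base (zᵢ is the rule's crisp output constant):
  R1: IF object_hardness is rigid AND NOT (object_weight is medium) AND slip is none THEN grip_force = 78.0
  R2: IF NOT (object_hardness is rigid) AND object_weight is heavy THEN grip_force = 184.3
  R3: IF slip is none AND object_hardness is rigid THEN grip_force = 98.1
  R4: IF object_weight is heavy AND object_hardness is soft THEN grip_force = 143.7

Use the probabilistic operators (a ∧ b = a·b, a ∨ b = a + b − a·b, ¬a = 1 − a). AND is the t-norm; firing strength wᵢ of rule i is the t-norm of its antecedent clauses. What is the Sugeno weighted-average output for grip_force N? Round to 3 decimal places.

R1 (z=78.0): rigid=0.31, ¬medium=1−0.54=0.46, none=0.61; AND[a·b] → w = 0.0870
R2 (z=184.3): ¬rigid=1−0.31=0.69, heavy=0.72; AND[a·b] → w = 0.4968
R3 (z=98.1): none=0.61, rigid=0.31; AND[a·b] → w = 0.1891
R4 (z=143.7): heavy=0.72, soft=0.26; AND[a·b] → w = 0.1872
Weighted average = (0.0870·78.0 + 0.4968·184.3 + 0.1891·98.1 + 0.1872·143.7) / (0.0870 + 0.4968 + 0.1891 + 0.1872)
  = 143.7965 / 0.9601 = 149.775

149.775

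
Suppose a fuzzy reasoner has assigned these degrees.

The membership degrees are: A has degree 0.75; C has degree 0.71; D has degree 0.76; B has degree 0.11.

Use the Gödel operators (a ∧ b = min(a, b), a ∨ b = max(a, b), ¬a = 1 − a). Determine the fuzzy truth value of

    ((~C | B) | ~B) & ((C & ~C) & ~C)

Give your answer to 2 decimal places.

~C = 1 − 0.71 = 0.29
~C | B = max(a, b) on (0.29, 0.11) = 0.29
~B = 1 − 0.11 = 0.89
(~C | B) | ~B = max(a, b) on (0.29, 0.89) = 0.89
~C = 1 − 0.71 = 0.29
C & ~C = min(a, b) on (0.71, 0.29) = 0.29
~C = 1 − 0.71 = 0.29
(C & ~C) & ~C = min(a, b) on (0.29, 0.29) = 0.29
((~C | B) | ~B) & ((C & ~C) & ~C) = min(a, b) on (0.89, 0.29) = 0.29

0.29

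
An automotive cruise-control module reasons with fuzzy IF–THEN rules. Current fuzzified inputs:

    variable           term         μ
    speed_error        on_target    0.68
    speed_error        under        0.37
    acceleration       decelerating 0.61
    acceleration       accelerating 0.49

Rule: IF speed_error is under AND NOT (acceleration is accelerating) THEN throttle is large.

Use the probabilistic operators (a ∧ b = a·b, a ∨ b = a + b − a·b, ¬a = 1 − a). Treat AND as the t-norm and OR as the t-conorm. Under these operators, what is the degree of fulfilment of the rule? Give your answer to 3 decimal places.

0.189

firing strength: under=0.37, ¬accelerating=1−0.49=0.51; AND[a·b] → w = 0.1887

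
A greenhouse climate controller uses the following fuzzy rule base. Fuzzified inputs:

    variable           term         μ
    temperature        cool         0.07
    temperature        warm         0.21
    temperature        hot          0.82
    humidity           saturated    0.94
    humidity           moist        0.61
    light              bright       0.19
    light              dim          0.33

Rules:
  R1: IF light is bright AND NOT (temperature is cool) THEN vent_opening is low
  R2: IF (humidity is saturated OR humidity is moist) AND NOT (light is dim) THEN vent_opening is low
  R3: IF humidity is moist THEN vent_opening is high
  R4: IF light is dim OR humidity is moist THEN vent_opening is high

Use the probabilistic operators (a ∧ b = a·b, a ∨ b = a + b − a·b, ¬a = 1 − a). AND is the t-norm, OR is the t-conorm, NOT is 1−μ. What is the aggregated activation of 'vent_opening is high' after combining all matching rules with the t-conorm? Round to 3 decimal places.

0.898

R1: bright=0.19, ¬cool=1−0.07=0.93; AND[a·b] → w = 0.1767
R2: (saturated=0.94 OR moist=0.61) = 0.9766; AND[a·b] with ¬dim=1−0.33=0.67 → w = 0.6543
R3: moist=0.61 → w = 0.6100
R4: dim=0.33, moist=0.61; OR[a + b − a·b] → w = 0.7387
Rules with consequent 'high': {R3, R4} → strengths 0.6100, 0.7387
Aggregate via t-conorm [a + b − a·b]: 0.8981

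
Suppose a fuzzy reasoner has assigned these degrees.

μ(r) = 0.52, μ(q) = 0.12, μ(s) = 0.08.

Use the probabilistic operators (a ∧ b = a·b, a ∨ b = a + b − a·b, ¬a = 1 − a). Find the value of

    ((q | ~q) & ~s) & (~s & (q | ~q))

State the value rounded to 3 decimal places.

~q = 1 − 0.1200 = 0.8800
q | ~q = a + b − a·b on (0.1200, 0.8800) = 0.8944
~s = 1 − 0.0800 = 0.9200
(q | ~q) & ~s = a·b on (0.8944, 0.9200) = 0.8228
~s = 1 − 0.0800 = 0.9200
~q = 1 − 0.1200 = 0.8800
q | ~q = a + b − a·b on (0.1200, 0.8800) = 0.8944
~s & (q | ~q) = a·b on (0.9200, 0.8944) = 0.8228
((q | ~q) & ~s) & (~s & (q | ~q)) = a·b on (0.8228, 0.8228) = 0.6771

0.677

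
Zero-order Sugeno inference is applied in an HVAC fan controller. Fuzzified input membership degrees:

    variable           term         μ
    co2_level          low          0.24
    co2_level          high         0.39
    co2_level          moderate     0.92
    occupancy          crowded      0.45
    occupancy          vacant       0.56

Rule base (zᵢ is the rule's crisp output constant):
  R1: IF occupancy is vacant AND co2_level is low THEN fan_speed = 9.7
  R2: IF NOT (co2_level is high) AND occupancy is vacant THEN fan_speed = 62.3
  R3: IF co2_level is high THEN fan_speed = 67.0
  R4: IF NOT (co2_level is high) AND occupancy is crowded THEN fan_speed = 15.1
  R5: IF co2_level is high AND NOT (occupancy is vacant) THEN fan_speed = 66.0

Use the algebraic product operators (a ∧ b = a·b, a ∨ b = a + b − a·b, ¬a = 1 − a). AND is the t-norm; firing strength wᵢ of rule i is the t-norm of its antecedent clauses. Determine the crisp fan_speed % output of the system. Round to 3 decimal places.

48.918

R1 (z=9.7): vacant=0.56, low=0.24; AND[a·b] → w = 0.1344
R2 (z=62.3): ¬high=1−0.39=0.61, vacant=0.56; AND[a·b] → w = 0.3416
R3 (z=67.0): high=0.39 → w = 0.3900
R4 (z=15.1): ¬high=1−0.39=0.61, crowded=0.45; AND[a·b] → w = 0.2745
R5 (z=66.0): high=0.39, ¬vacant=1−0.56=0.44; AND[a·b] → w = 0.1716
Weighted average = (0.1344·9.7 + 0.3416·62.3 + 0.3900·67.0 + 0.2745·15.1 + 0.1716·66.0) / (0.1344 + 0.3416 + 0.3900 + 0.2745 + 0.1716)
  = 64.1859 / 1.3121 = 48.918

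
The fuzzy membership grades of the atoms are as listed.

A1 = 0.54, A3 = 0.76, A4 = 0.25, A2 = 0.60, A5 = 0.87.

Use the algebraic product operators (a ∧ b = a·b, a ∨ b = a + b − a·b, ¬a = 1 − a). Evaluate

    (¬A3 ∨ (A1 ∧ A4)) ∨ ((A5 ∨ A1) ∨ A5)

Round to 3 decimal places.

¬A3 = 1 − 0.7600 = 0.2400
A1 ∧ A4 = a·b on (0.5400, 0.2500) = 0.1350
¬A3 ∨ (A1 ∧ A4) = a + b − a·b on (0.2400, 0.1350) = 0.3426
A5 ∨ A1 = a + b − a·b on (0.8700, 0.5400) = 0.9402
(A5 ∨ A1) ∨ A5 = a + b − a·b on (0.9402, 0.8700) = 0.9922
(¬A3 ∨ (A1 ∧ A4)) ∨ ((A5 ∨ A1) ∨ A5) = a + b − a·b on (0.3426, 0.9922) = 0.9949

0.995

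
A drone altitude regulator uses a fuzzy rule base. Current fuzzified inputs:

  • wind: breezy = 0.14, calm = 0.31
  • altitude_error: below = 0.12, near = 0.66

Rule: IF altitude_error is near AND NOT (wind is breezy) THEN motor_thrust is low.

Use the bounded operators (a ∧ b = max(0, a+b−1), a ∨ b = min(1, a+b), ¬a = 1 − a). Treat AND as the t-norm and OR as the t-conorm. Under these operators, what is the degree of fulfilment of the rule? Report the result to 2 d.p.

firing strength: near=0.66, ¬breezy=1−0.14=0.86; AND[max(0, a+b−1)] → w = 0.52

0.52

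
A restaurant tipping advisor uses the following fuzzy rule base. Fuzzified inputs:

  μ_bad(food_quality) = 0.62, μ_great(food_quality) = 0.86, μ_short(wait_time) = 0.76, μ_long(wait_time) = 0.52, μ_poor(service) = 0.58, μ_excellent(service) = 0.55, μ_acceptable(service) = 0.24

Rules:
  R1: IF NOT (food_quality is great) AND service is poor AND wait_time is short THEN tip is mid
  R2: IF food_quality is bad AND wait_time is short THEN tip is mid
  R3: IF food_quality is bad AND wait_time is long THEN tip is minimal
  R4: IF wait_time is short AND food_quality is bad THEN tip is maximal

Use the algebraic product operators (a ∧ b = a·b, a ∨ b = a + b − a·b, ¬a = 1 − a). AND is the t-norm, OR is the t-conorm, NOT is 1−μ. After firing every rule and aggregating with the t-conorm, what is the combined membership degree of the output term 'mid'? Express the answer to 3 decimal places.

0.504

R1: ¬great=1−0.86=0.14, poor=0.58, short=0.76; AND[a·b] → w = 0.0617
R2: bad=0.62, short=0.76; AND[a·b] → w = 0.4712
R3: bad=0.62, long=0.52; AND[a·b] → w = 0.3224
R4: short=0.76, bad=0.62; AND[a·b] → w = 0.4712
Rules with consequent 'mid': {R1, R2} → strengths 0.0617, 0.4712
Aggregate via t-conorm [a + b − a·b]: 0.5038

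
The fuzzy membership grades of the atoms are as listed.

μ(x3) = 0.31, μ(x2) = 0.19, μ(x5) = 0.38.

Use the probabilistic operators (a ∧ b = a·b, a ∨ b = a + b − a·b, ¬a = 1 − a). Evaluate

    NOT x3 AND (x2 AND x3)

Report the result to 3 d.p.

NOT x3 = 1 − 0.3100 = 0.6900
x2 AND x3 = a·b on (0.1900, 0.3100) = 0.0589
NOT x3 AND (x2 AND x3) = a·b on (0.6900, 0.0589) = 0.0406

0.041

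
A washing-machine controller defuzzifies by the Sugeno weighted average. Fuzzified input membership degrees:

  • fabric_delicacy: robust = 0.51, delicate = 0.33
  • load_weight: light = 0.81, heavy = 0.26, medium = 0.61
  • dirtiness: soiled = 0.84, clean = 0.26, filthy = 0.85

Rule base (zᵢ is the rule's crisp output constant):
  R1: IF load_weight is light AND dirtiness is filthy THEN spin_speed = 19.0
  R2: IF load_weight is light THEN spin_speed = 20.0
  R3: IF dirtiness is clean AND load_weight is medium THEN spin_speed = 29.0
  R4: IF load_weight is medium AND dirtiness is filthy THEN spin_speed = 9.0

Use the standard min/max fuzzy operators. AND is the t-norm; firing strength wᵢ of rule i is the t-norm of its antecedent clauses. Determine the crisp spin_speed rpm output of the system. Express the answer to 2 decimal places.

R1 (z=19.0): light=0.81, filthy=0.85; AND[min(a, b)] → w = 0.81
R2 (z=20.0): light=0.81 → w = 0.81
R3 (z=29.0): clean=0.26, medium=0.61; AND[min(a, b)] → w = 0.26
R4 (z=9.0): medium=0.61, filthy=0.85; AND[min(a, b)] → w = 0.61
Weighted average = (0.81·19.0 + 0.81·20.0 + 0.26·29.0 + 0.61·9.0) / (0.81 + 0.81 + 0.26 + 0.61)
  = 44.6200 / 2.4900 = 17.92

17.92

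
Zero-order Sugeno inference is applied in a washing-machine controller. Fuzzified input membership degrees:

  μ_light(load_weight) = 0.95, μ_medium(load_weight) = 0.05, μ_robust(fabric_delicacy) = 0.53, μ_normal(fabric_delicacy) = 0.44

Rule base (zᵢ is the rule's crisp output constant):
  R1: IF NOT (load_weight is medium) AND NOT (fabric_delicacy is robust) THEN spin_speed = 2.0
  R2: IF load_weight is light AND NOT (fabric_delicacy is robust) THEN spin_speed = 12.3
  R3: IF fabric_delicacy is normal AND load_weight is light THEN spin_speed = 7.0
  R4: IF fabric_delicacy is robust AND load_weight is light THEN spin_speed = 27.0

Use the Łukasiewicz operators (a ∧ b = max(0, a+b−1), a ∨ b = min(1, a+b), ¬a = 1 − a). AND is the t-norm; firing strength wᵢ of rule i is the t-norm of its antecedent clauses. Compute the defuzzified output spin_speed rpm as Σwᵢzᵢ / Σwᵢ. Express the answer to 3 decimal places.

12.688

R1 (z=2.0): ¬medium=1−0.05=0.95, ¬robust=1−0.53=0.47; AND[max(0, a+b−1)] → w = 0.42
R2 (z=12.3): light=0.95, ¬robust=1−0.53=0.47; AND[max(0, a+b−1)] → w = 0.42
R3 (z=7.0): normal=0.44, light=0.95; AND[max(0, a+b−1)] → w = 0.39
R4 (z=27.0): robust=0.53, light=0.95; AND[max(0, a+b−1)] → w = 0.48
Weighted average = (0.42·2.0 + 0.42·12.3 + 0.39·7.0 + 0.48·27.0) / (0.42 + 0.42 + 0.39 + 0.48)
  = 21.6960 / 1.7100 = 12.688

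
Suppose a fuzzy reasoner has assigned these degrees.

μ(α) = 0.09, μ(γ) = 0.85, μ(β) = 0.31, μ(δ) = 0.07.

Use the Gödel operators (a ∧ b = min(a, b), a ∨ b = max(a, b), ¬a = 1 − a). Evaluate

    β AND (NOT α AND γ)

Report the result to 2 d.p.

NOT α = 1 − 0.09 = 0.91
NOT α AND γ = min(a, b) on (0.91, 0.85) = 0.85
β AND (NOT α AND γ) = min(a, b) on (0.31, 0.85) = 0.31

0.31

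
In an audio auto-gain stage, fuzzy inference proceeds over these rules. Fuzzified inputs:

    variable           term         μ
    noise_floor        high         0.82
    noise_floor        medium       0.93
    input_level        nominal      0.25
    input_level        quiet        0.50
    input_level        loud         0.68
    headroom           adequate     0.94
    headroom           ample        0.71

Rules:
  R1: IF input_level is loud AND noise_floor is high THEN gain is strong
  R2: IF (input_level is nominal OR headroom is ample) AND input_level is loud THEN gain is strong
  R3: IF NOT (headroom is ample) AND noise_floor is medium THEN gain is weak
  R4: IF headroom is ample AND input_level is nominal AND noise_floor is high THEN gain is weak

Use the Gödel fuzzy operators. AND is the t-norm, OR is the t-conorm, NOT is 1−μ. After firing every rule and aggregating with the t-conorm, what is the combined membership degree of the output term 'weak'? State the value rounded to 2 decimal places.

R1: loud=0.68, high=0.82; AND[min(a, b)] → w = 0.68
R2: (nominal=0.25 OR ample=0.71) = 0.71; AND[min(a, b)] with loud=0.68 → w = 0.68
R3: ¬ample=1−0.71=0.29, medium=0.93; AND[min(a, b)] → w = 0.29
R4: ample=0.71, nominal=0.25, high=0.82; AND[min(a, b)] → w = 0.25
Rules with consequent 'weak': {R3, R4} → strengths 0.29, 0.25
Aggregate via t-conorm [max(a, b)]: 0.29

0.29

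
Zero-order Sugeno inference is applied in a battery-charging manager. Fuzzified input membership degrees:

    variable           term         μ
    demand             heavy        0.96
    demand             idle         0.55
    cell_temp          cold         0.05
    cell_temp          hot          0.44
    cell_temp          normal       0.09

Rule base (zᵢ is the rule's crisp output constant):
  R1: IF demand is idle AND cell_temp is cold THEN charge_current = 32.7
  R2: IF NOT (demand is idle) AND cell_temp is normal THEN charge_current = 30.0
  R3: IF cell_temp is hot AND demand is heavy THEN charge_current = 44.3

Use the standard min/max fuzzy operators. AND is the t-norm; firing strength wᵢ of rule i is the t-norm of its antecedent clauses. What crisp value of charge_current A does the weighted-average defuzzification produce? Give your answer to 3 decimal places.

R1 (z=32.7): idle=0.55, cold=0.05; AND[min(a, b)] → w = 0.05
R2 (z=30.0): ¬idle=1−0.55=0.45, normal=0.09; AND[min(a, b)] → w = 0.09
R3 (z=44.3): hot=0.44, heavy=0.96; AND[min(a, b)] → w = 0.44
Weighted average = (0.05·32.7 + 0.09·30.0 + 0.44·44.3) / (0.05 + 0.09 + 0.44)
  = 23.8270 / 0.5800 = 41.081

41.081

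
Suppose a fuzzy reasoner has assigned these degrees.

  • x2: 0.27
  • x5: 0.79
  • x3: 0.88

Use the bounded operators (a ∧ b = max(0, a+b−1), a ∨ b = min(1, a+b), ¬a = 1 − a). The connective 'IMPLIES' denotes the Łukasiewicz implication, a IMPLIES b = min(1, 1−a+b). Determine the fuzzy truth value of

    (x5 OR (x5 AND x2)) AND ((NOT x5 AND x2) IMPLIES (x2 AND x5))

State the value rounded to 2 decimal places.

0.85

x5 AND x2 = max(0, a+b−1) on (0.79, 0.27) = 0.06
x5 OR (x5 AND x2) = min(1, a+b) on (0.79, 0.06) = 0.85
NOT x5 = 1 − 0.79 = 0.21
NOT x5 AND x2 = max(0, a+b−1) on (0.21, 0.27) = 0.00
x2 AND x5 = max(0, a+b−1) on (0.27, 0.79) = 0.06
(NOT x5 AND x2) IMPLIES (x2 AND x5)  [Łukasiewicz: min(1, 1−a+b)] with a=0.00, b=0.06 → 1.00
(x5 OR (x5 AND x2)) AND ((NOT x5 AND x2) IMPLIES (x2 AND x5)) = max(0, a+b−1) on (0.85, 1.00) = 0.85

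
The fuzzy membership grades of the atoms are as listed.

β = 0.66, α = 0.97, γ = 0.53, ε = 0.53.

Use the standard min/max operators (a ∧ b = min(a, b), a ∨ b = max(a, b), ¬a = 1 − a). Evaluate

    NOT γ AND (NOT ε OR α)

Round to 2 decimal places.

NOT γ = 1 − 0.53 = 0.47
NOT ε = 1 − 0.53 = 0.47
NOT ε OR α = max(a, b) on (0.47, 0.97) = 0.97
NOT γ AND (NOT ε OR α) = min(a, b) on (0.47, 0.97) = 0.47

0.47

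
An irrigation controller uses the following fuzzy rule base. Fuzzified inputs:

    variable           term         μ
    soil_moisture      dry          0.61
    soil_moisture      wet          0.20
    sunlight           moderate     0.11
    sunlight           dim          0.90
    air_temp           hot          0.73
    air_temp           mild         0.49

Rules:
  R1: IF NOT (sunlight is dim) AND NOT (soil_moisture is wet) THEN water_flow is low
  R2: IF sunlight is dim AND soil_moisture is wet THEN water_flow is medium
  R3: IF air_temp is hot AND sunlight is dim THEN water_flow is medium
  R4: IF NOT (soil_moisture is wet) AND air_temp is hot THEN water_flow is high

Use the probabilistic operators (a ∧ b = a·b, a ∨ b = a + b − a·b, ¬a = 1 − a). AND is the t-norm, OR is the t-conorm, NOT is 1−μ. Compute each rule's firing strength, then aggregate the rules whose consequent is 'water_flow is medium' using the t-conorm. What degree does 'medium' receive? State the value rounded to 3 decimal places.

R1: ¬dim=1−0.90=0.10, ¬wet=1−0.20=0.80; AND[a·b] → w = 0.0800
R2: dim=0.90, wet=0.20; AND[a·b] → w = 0.1800
R3: hot=0.73, dim=0.90; AND[a·b] → w = 0.6570
R4: ¬wet=1−0.20=0.80, hot=0.73; AND[a·b] → w = 0.5840
Rules with consequent 'medium': {R2, R3} → strengths 0.1800, 0.6570
Aggregate via t-conorm [a + b − a·b]: 0.7187

0.719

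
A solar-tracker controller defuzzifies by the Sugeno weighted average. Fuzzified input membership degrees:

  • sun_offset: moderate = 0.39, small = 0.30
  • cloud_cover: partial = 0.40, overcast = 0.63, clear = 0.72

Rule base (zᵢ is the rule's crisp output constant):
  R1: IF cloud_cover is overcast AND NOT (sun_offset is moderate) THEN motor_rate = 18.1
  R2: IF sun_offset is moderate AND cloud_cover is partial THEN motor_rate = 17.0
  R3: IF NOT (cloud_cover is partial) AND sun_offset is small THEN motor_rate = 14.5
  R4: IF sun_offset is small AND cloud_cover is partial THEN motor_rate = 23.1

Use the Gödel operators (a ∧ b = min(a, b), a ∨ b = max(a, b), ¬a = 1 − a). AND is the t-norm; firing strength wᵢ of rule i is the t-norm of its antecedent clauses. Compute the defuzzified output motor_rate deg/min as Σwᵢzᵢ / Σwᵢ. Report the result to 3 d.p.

R1 (z=18.1): overcast=0.63, ¬moderate=1−0.39=0.61; AND[min(a, b)] → w = 0.61
R2 (z=17.0): moderate=0.39, partial=0.40; AND[min(a, b)] → w = 0.39
R3 (z=14.5): ¬partial=1−0.40=0.60, small=0.30; AND[min(a, b)] → w = 0.30
R4 (z=23.1): small=0.30, partial=0.40; AND[min(a, b)] → w = 0.30
Weighted average = (0.61·18.1 + 0.39·17.0 + 0.30·14.5 + 0.30·23.1) / (0.61 + 0.39 + 0.30 + 0.30)
  = 28.9510 / 1.6000 = 18.094

18.094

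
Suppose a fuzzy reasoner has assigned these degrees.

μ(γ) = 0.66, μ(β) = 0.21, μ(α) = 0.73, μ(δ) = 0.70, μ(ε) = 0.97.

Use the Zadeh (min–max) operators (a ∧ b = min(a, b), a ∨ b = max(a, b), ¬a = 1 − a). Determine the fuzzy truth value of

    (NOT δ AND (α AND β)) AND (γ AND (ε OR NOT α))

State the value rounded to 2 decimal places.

0.21

NOT δ = 1 − 0.70 = 0.30
α AND β = min(a, b) on (0.73, 0.21) = 0.21
NOT δ AND (α AND β) = min(a, b) on (0.30, 0.21) = 0.21
NOT α = 1 − 0.73 = 0.27
ε OR NOT α = max(a, b) on (0.97, 0.27) = 0.97
γ AND (ε OR NOT α) = min(a, b) on (0.66, 0.97) = 0.66
(NOT δ AND (α AND β)) AND (γ AND (ε OR NOT α)) = min(a, b) on (0.21, 0.66) = 0.21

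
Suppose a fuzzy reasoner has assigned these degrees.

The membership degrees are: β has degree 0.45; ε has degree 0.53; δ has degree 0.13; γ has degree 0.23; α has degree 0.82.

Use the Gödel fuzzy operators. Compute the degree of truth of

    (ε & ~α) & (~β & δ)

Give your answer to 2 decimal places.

~α = 1 − 0.82 = 0.18
ε & ~α = min(a, b) on (0.53, 0.18) = 0.18
~β = 1 − 0.45 = 0.55
~β & δ = min(a, b) on (0.55, 0.13) = 0.13
(ε & ~α) & (~β & δ) = min(a, b) on (0.18, 0.13) = 0.13

0.13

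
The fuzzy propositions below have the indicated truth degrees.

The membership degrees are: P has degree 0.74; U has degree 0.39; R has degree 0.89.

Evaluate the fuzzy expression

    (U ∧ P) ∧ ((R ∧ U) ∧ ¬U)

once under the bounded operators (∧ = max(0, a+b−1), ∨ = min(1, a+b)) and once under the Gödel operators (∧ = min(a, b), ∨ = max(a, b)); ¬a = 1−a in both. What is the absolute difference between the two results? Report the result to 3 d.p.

Under bounded:
  U ∧ P = max(0, a+b−1) on (0.39, 0.74) = 0.13
  R ∧ U = max(0, a+b−1) on (0.89, 0.39) = 0.28
  ¬U = 1 − 0.39 = 0.61
  (R ∧ U) ∧ ¬U = max(0, a+b−1) on (0.28, 0.61) = 0.00
  (U ∧ P) ∧ ((R ∧ U) ∧ ¬U) = max(0, a+b−1) on (0.13, 0.00) = 0.00
  → value = 0.0000
Under Gödel:
  U ∧ P = min(a, b) on (0.39, 0.74) = 0.39
  R ∧ U = min(a, b) on (0.89, 0.39) = 0.39
  ¬U = 1 − 0.39 = 0.61
  (R ∧ U) ∧ ¬U = min(a, b) on (0.39, 0.61) = 0.39
  (U ∧ P) ∧ ((R ∧ U) ∧ ¬U) = min(a, b) on (0.39, 0.39) = 0.39
  → value = 0.3900
|0.0000 − 0.3900| = 0.390

0.390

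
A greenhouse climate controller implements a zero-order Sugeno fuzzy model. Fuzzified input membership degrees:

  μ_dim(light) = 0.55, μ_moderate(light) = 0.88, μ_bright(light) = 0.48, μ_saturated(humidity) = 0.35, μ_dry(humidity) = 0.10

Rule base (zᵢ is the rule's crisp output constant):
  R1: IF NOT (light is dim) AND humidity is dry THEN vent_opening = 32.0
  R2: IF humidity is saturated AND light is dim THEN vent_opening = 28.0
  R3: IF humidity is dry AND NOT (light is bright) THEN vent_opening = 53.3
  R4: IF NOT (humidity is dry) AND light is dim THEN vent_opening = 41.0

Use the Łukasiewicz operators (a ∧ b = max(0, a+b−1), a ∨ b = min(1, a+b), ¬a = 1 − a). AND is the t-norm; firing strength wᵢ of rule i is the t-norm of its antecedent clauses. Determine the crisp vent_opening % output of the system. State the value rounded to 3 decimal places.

41.000

R1 (z=32.0): ¬dim=1−0.55=0.45, dry=0.10; AND[max(0, a+b−1)] → w = 0.00
R2 (z=28.0): saturated=0.35, dim=0.55; AND[max(0, a+b−1)] → w = 0.00
R3 (z=53.3): dry=0.10, ¬bright=1−0.48=0.52; AND[max(0, a+b−1)] → w = 0.00
R4 (z=41.0): ¬dry=1−0.10=0.90, dim=0.55; AND[max(0, a+b−1)] → w = 0.45
Weighted average = (0.00·32.0 + 0.00·28.0 + 0.00·53.3 + 0.45·41.0) / (0.00 + 0.00 + 0.00 + 0.45)
  = 18.4500 / 0.4500 = 41.000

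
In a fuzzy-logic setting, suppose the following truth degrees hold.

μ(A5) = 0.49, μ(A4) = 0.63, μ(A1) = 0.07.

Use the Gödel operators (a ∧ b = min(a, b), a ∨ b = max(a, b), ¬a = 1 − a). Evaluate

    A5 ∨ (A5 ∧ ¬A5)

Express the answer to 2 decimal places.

0.49

¬A5 = 1 − 0.49 = 0.51
A5 ∧ ¬A5 = min(a, b) on (0.49, 0.51) = 0.49
A5 ∨ (A5 ∧ ¬A5) = max(a, b) on (0.49, 0.49) = 0.49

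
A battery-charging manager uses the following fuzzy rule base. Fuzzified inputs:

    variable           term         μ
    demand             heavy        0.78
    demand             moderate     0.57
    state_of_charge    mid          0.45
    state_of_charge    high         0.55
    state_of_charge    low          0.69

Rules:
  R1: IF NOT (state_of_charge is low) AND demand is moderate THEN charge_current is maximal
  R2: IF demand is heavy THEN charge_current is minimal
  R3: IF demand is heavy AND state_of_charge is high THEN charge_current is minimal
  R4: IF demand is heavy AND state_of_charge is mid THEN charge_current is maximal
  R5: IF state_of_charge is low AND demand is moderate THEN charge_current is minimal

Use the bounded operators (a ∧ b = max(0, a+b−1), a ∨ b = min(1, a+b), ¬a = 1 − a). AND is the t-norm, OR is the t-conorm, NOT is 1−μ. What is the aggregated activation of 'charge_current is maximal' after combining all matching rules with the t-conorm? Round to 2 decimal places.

R1: ¬low=1−0.69=0.31, moderate=0.57; AND[max(0, a+b−1)] → w = 0.00
R2: heavy=0.78 → w = 0.78
R3: heavy=0.78, high=0.55; AND[max(0, a+b−1)] → w = 0.33
R4: heavy=0.78, mid=0.45; AND[max(0, a+b−1)] → w = 0.23
R5: low=0.69, moderate=0.57; AND[max(0, a+b−1)] → w = 0.26
Rules with consequent 'maximal': {R1, R4} → strengths 0.00, 0.23
Aggregate via t-conorm [min(1, a+b)]: 0.23

0.23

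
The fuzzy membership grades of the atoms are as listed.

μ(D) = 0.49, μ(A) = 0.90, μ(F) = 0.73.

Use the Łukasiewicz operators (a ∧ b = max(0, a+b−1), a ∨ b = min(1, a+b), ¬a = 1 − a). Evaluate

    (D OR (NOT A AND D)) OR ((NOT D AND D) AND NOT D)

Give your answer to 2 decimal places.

NOT A = 1 − 0.90 = 0.10
NOT A AND D = max(0, a+b−1) on (0.10, 0.49) = 0.00
D OR (NOT A AND D) = min(1, a+b) on (0.49, 0.00) = 0.49
NOT D = 1 − 0.49 = 0.51
NOT D AND D = max(0, a+b−1) on (0.51, 0.49) = 0.00
NOT D = 1 − 0.49 = 0.51
(NOT D AND D) AND NOT D = max(0, a+b−1) on (0.00, 0.51) = 0.00
(D OR (NOT A AND D)) OR ((NOT D AND D) AND NOT D) = min(1, a+b) on (0.49, 0.00) = 0.49

0.49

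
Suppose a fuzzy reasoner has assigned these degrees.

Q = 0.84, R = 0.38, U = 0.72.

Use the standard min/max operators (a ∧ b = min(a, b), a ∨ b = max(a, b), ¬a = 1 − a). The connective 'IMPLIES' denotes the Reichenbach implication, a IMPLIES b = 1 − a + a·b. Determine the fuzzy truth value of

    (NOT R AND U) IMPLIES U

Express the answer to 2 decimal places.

0.83

NOT R = 1 − 0.38 = 0.62
NOT R AND U = min(a, b) on (0.62, 0.72) = 0.62
(NOT R AND U) IMPLIES U  [Reichenbach: 1 − a + a·b] with a=0.62, b=0.72 → 0.83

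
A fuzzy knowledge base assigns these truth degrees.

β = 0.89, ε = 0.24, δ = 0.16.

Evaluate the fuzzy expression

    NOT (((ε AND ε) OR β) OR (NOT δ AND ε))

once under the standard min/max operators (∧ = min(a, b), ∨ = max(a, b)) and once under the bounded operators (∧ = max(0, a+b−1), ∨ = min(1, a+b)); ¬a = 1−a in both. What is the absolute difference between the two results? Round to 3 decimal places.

Under standard min/max:
  ε AND ε = min(a, b) on (0.24, 0.24) = 0.24
  (ε AND ε) OR β = max(a, b) on (0.24, 0.89) = 0.89
  NOT δ = 1 − 0.16 = 0.84
  NOT δ AND ε = min(a, b) on (0.84, 0.24) = 0.24
  ((ε AND ε) OR β) OR (NOT δ AND ε) = max(a, b) on (0.89, 0.24) = 0.89
  NOT (((ε AND ε) OR β) OR (NOT δ AND ε)) = 1 − 0.89 = 0.11
  → value = 0.1100
Under bounded:
  ε AND ε = max(0, a+b−1) on (0.24, 0.24) = 0.00
  (ε AND ε) OR β = min(1, a+b) on (0.00, 0.89) = 0.89
  NOT δ = 1 − 0.16 = 0.84
  NOT δ AND ε = max(0, a+b−1) on (0.84, 0.24) = 0.08
  ((ε AND ε) OR β) OR (NOT δ AND ε) = min(1, a+b) on (0.89, 0.08) = 0.97
  NOT (((ε AND ε) OR β) OR (NOT δ AND ε)) = 1 − 0.97 = 0.03
  → value = 0.0300
|0.1100 − 0.0300| = 0.080

0.080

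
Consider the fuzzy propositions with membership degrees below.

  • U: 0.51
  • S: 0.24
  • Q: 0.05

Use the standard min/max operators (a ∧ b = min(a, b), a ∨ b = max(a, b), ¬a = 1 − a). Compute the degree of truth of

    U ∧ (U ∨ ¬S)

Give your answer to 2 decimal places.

¬S = 1 − 0.24 = 0.76
U ∨ ¬S = max(a, b) on (0.51, 0.76) = 0.76
U ∧ (U ∨ ¬S) = min(a, b) on (0.51, 0.76) = 0.51

0.51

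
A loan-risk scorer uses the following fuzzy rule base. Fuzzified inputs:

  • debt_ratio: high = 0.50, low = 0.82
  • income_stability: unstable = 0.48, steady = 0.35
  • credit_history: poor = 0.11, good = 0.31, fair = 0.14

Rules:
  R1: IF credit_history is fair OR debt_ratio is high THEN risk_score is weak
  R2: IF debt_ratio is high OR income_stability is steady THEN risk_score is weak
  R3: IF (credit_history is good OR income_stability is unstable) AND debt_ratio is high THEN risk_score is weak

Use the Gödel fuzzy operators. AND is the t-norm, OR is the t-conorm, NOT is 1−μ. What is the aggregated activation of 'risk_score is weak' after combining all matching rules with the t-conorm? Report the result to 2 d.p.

0.50

R1: fair=0.14, high=0.50; OR[max(a, b)] → w = 0.50
R2: high=0.50, steady=0.35; OR[max(a, b)] → w = 0.50
R3: (good=0.31 OR unstable=0.48) = 0.48; AND[min(a, b)] with high=0.50 → w = 0.48
Rules with consequent 'weak': {R1, R2, R3} → strengths 0.50, 0.50, 0.48
Aggregate via t-conorm [max(a, b)]: 0.50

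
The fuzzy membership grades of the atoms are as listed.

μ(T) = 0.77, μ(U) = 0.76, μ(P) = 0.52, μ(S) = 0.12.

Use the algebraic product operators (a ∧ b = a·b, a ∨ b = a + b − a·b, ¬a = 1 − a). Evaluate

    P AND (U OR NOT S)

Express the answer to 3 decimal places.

0.505

NOT S = 1 − 0.1200 = 0.8800
U OR NOT S = a + b − a·b on (0.7600, 0.8800) = 0.9712
P AND (U OR NOT S) = a·b on (0.5200, 0.9712) = 0.5050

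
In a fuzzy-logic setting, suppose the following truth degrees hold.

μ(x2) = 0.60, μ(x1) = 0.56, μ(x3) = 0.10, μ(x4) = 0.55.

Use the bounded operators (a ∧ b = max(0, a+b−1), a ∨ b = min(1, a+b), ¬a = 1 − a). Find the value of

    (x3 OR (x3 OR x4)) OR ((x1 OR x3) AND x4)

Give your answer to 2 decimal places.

0.96

x3 OR x4 = min(1, a+b) on (0.10, 0.55) = 0.65
x3 OR (x3 OR x4) = min(1, a+b) on (0.10, 0.65) = 0.75
x1 OR x3 = min(1, a+b) on (0.56, 0.10) = 0.66
(x1 OR x3) AND x4 = max(0, a+b−1) on (0.66, 0.55) = 0.21
(x3 OR (x3 OR x4)) OR ((x1 OR x3) AND x4) = min(1, a+b) on (0.75, 0.21) = 0.96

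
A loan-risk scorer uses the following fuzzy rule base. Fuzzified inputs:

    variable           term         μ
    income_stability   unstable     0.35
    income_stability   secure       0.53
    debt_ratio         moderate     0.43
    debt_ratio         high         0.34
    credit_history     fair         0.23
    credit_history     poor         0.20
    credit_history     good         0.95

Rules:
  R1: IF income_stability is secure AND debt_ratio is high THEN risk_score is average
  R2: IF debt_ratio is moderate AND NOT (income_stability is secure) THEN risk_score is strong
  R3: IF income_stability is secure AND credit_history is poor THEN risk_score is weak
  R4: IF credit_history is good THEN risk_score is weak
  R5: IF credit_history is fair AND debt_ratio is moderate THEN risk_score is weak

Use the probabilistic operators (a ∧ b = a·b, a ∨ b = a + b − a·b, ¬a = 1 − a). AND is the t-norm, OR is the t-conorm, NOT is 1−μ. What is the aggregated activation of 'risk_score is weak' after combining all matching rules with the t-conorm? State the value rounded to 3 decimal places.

0.960

R1: secure=0.53, high=0.34; AND[a·b] → w = 0.1802
R2: moderate=0.43, ¬secure=1−0.53=0.47; AND[a·b] → w = 0.2021
R3: secure=0.53, poor=0.20; AND[a·b] → w = 0.1060
R4: good=0.95 → w = 0.9500
R5: fair=0.23, moderate=0.43; AND[a·b] → w = 0.0989
Rules with consequent 'weak': {R3, R4, R5} → strengths 0.1060, 0.9500, 0.0989
Aggregate via t-conorm [a + b − a·b]: 0.9597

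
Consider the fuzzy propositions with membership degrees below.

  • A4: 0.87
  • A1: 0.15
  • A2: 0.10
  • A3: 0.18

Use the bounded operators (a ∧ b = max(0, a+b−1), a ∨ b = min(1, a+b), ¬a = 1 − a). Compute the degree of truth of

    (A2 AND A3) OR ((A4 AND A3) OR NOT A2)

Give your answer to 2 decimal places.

A2 AND A3 = max(0, a+b−1) on (0.10, 0.18) = 0.00
A4 AND A3 = max(0, a+b−1) on (0.87, 0.18) = 0.05
NOT A2 = 1 − 0.10 = 0.90
(A4 AND A3) OR NOT A2 = min(1, a+b) on (0.05, 0.90) = 0.95
(A2 AND A3) OR ((A4 AND A3) OR NOT A2) = min(1, a+b) on (0.00, 0.95) = 0.95

0.95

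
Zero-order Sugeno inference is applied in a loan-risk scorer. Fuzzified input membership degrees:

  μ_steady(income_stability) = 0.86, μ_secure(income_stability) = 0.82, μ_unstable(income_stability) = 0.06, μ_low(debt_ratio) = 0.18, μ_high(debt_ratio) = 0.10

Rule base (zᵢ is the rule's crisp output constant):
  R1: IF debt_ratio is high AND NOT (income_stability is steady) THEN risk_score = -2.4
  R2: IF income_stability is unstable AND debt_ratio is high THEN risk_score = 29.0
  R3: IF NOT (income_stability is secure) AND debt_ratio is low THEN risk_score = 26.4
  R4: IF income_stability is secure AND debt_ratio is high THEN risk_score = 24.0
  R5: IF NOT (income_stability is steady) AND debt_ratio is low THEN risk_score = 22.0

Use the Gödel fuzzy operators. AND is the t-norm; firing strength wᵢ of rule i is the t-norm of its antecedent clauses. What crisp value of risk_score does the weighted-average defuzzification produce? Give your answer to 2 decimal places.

R1 (z=-2.4): high=0.10, ¬steady=1−0.86=0.14; AND[min(a, b)] → w = 0.10
R2 (z=29.0): unstable=0.06, high=0.10; AND[min(a, b)] → w = 0.06
R3 (z=26.4): ¬secure=1−0.82=0.18, low=0.18; AND[min(a, b)] → w = 0.18
R4 (z=24.0): secure=0.82, high=0.10; AND[min(a, b)] → w = 0.10
R5 (z=22.0): ¬steady=1−0.86=0.14, low=0.18; AND[min(a, b)] → w = 0.14
Weighted average = (0.10·-2.4 + 0.06·29.0 + 0.18·26.4 + 0.10·24.0 + 0.14·22.0) / (0.10 + 0.06 + 0.18 + 0.10 + 0.14)
  = 11.7320 / 0.5800 = 20.23

20.23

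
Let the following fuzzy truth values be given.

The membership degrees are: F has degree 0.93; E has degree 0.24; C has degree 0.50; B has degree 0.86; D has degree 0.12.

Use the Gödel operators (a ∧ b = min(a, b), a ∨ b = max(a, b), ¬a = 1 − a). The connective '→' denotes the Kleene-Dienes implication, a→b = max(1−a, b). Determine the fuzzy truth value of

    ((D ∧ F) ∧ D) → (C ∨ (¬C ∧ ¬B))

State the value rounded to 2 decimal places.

D ∧ F = min(a, b) on (0.12, 0.93) = 0.12
(D ∧ F) ∧ D = min(a, b) on (0.12, 0.12) = 0.12
¬C = 1 − 0.50 = 0.50
¬B = 1 − 0.86 = 0.14
¬C ∧ ¬B = min(a, b) on (0.50, 0.14) = 0.14
C ∨ (¬C ∧ ¬B) = max(a, b) on (0.50, 0.14) = 0.50
((D ∧ F) ∧ D) → (C ∨ (¬C ∧ ¬B))  [Kleene-Dienes: max(1−a, b)] with a=0.12, b=0.50 → 0.88

0.88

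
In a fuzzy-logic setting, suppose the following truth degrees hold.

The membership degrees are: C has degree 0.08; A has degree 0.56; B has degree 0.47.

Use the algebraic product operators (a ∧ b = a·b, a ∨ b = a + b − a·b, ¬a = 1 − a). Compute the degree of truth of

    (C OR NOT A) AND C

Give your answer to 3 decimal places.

NOT A = 1 − 0.5600 = 0.4400
C OR NOT A = a + b − a·b on (0.0800, 0.4400) = 0.4848
(C OR NOT A) AND C = a·b on (0.4848, 0.0800) = 0.0388

0.039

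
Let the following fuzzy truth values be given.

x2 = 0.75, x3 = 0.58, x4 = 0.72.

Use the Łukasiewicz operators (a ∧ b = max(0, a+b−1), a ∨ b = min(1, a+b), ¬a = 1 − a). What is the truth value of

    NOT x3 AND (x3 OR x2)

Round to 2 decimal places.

0.42

NOT x3 = 1 − 0.58 = 0.42
x3 OR x2 = min(1, a+b) on (0.58, 0.75) = 1.00
NOT x3 AND (x3 OR x2) = max(0, a+b−1) on (0.42, 1.00) = 0.42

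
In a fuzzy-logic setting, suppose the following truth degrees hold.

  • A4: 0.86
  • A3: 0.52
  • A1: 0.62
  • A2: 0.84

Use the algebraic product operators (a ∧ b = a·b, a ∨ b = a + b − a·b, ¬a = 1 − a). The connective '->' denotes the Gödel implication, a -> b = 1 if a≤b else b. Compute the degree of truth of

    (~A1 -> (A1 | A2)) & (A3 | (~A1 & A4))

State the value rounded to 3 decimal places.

~A1 = 1 − 0.6200 = 0.3800
A1 | A2 = a + b − a·b on (0.6200, 0.8400) = 0.9392
~A1 -> (A1 | A2)  [Gödel: 1 if a≤b else b] with a=0.3800, b=0.9392 → 1.0000
~A1 = 1 − 0.6200 = 0.3800
~A1 & A4 = a·b on (0.3800, 0.8600) = 0.3268
A3 | (~A1 & A4) = a + b − a·b on (0.5200, 0.3268) = 0.6769
(~A1 -> (A1 | A2)) & (A3 | (~A1 & A4)) = a·b on (1.0000, 0.6769) = 0.6769

0.677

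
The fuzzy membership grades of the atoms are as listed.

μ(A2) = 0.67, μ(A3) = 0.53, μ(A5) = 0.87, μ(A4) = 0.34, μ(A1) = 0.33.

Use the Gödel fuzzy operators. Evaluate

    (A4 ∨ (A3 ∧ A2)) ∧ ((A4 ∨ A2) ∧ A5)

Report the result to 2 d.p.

0.53

A3 ∧ A2 = min(a, b) on (0.53, 0.67) = 0.53
A4 ∨ (A3 ∧ A2) = max(a, b) on (0.34, 0.53) = 0.53
A4 ∨ A2 = max(a, b) on (0.34, 0.67) = 0.67
(A4 ∨ A2) ∧ A5 = min(a, b) on (0.67, 0.87) = 0.67
(A4 ∨ (A3 ∧ A2)) ∧ ((A4 ∨ A2) ∧ A5) = min(a, b) on (0.53, 0.67) = 0.53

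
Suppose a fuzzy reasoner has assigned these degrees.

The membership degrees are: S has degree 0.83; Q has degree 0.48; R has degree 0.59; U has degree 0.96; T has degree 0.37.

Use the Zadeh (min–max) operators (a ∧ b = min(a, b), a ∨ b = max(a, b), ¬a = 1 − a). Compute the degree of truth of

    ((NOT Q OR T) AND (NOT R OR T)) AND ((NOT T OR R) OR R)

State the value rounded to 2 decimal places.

0.41

NOT Q = 1 − 0.48 = 0.52
NOT Q OR T = max(a, b) on (0.52, 0.37) = 0.52
NOT R = 1 − 0.59 = 0.41
NOT R OR T = max(a, b) on (0.41, 0.37) = 0.41
(NOT Q OR T) AND (NOT R OR T) = min(a, b) on (0.52, 0.41) = 0.41
NOT T = 1 − 0.37 = 0.63
NOT T OR R = max(a, b) on (0.63, 0.59) = 0.63
(NOT T OR R) OR R = max(a, b) on (0.63, 0.59) = 0.63
((NOT Q OR T) AND (NOT R OR T)) AND ((NOT T OR R) OR R) = min(a, b) on (0.41, 0.63) = 0.41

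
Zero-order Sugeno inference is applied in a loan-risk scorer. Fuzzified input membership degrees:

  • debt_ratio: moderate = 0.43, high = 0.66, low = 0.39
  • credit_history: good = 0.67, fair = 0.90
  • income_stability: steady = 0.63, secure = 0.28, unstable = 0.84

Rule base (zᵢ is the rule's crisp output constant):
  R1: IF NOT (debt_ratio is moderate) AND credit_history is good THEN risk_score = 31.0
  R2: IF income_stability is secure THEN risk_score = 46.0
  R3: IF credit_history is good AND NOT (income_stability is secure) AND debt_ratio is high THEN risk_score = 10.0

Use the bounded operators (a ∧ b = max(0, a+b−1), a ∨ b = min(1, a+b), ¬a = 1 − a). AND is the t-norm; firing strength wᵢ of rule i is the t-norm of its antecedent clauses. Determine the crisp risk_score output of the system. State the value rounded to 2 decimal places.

36.53

R1 (z=31.0): ¬moderate=1−0.43=0.57, good=0.67; AND[max(0, a+b−1)] → w = 0.24
R2 (z=46.0): secure=0.28 → w = 0.28
R3 (z=10.0): good=0.67, ¬secure=1−0.28=0.72, high=0.66; AND[max(0, a+b−1)] → w = 0.05
Weighted average = (0.24·31.0 + 0.28·46.0 + 0.05·10.0) / (0.24 + 0.28 + 0.05)
  = 20.8200 / 0.5700 = 36.53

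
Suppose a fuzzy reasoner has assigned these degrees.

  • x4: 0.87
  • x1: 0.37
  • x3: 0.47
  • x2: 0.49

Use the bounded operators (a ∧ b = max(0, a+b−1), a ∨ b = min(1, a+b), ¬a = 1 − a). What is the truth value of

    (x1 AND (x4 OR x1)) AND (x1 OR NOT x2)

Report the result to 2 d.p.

x4 OR x1 = min(1, a+b) on (0.87, 0.37) = 1.00
x1 AND (x4 OR x1) = max(0, a+b−1) on (0.37, 1.00) = 0.37
NOT x2 = 1 − 0.49 = 0.51
x1 OR NOT x2 = min(1, a+b) on (0.37, 0.51) = 0.88
(x1 AND (x4 OR x1)) AND (x1 OR NOT x2) = max(0, a+b−1) on (0.37, 0.88) = 0.25

0.25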